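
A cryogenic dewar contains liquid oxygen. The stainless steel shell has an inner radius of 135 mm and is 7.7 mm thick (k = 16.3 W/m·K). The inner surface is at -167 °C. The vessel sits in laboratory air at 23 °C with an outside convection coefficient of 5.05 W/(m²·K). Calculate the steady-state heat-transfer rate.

Q ≈ 245 W

Spherical conduction: R = (1/r_in − 1/r_out)/(4πk) per layer; series-sum.
R_stainless steel shell = (1/0.135 − 1/0.1427)/(4π×16.3) = 0.001951 K/W
R_outer film = 1/(h·4πr_o²) = 1/(5.05×4π×0.1427²) = 0.7738 K/W
R_total = 0.7758 K/W
Q = ΔT/R_total = 190/0.7758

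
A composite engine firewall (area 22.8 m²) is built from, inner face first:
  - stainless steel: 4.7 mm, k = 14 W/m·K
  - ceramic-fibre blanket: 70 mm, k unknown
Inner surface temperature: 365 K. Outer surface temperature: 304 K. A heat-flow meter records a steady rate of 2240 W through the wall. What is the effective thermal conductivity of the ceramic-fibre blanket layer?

k ≈ 0.113 W/(m·K)

Using the resistance-network approach (series):
R_stainless steel = L/(kA) = 0.0047/(14×22.8) = 1.472×10^-5 K/W
Sum of known resistances R_other = 1.472×10^-5 K/W
Total R = ΔT/Q = 61/2240 = 0.02723 K/W
R_ceramic-fibre blanket = R_total − R_other = 0.02722 K/W
k = L/(R·A) = 0.07/(0.02722×22.8)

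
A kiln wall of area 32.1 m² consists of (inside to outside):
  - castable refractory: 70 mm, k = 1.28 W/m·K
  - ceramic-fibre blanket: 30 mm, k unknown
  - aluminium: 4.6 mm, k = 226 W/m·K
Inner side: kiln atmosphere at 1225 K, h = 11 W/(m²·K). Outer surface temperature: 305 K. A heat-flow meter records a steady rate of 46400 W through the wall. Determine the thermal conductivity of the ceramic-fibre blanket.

Thermal resistances in series:
R_inner film = 1/(h_i·A) = 1/(11×32.1) = 0.002832 K/W
R_castable refractory = L/(kA) = 0.07/(1.28×32.1) = 0.001704 K/W
R_aluminium = L/(kA) = 0.0046/(226×32.1) = 6.341×10^-7 K/W
Sum of known resistances R_other = 0.004536 K/W
Total R = ΔT/Q = 920/46400 = 0.01983 K/W
R_ceramic-fibre blanket = R_total − R_other = 0.01529 K/W
k = L/(R·A) = 0.03/(0.01529×32.1)

k ≈ 0.0611 W/(m·K)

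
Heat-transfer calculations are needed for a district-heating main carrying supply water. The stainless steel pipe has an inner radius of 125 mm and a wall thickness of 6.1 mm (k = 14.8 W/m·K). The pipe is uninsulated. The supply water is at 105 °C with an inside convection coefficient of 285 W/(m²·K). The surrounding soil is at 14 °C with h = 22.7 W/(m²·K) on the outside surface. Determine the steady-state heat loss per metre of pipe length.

q′ ≈ 1560 W/m

Cylindrical conduction, so R = ln(r₂/r₁)/(2πkL) per layer, in series:
R_inner film = 1/(h_i·2πr₁L) = 1/(285×2π×0.125×1) = 0.004468 K/W
R_stainless steel pipe wall = ln(131.1/125)/(2π×14.8×1) = 5.124×10^-4 K/W
R_outer film = 1/(h_o·2πr_oL) = 1/(22.7×2π×0.1311×1) = 0.05348 K/W
R_total = 0.05846 K/W
Q = ΔT/R_total = 91/0.05846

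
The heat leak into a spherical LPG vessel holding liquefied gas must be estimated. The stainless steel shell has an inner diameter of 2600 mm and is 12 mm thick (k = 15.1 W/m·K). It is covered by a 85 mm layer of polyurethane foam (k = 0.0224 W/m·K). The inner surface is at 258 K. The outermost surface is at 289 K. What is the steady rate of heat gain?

Q ≈ 188 W

For a spherical shell R = (1/r₁ − 1/r₂)/(4πk); film R = 1/(h·4πr²). In series:
R_stainless steel shell = (1/1.3 − 1/1.312)/(4π×15.1) = 3.708×10^-5 K/W
R_polyurethane foam = (1/1.312 − 1/1.397)/(4π×0.0224) = 0.1648 K/W
R_total = 0.1648 K/W
Q = ΔT/R_total = 31/0.1648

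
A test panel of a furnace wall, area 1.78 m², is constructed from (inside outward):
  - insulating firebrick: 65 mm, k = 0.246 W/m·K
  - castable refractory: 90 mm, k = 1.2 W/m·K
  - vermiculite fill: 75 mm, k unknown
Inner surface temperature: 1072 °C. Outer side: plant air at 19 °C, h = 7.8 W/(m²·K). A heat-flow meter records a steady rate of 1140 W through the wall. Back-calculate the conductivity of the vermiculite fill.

Series thermal resistances:
R_insulating firebrick = L/(kA) = 0.065/(0.246×1.78) = 0.1484 K/W
R_castable refractory = L/(kA) = 0.09/(1.2×1.78) = 0.04213 K/W
R_outer film = 1/(h_o·A) = 1/(7.8×1.78) = 0.07203 K/W
Sum of known resistances R_other = 0.2626 K/W
Total R = ΔT/Q = 1053/1140 = 0.9237 K/W
R_vermiculite fill = R_total − R_other = 0.6611 K/W
k = L/(R·A) = 0.075/(0.6611×1.78)

k ≈ 0.0637 W/(m·K)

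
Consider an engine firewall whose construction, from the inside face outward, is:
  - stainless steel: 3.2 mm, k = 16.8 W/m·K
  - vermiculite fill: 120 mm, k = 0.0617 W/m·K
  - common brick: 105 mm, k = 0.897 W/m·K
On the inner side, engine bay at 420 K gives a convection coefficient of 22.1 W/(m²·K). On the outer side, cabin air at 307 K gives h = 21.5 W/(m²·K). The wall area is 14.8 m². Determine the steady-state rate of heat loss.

Using the resistance-network approach (series):
R_inner film = 1/(h_i·A) = 1/(22.1×14.8) = 0.003057 K/W
R_stainless steel = L/(kA) = 0.0032/(16.8×14.8) = 1.287×10^-5 K/W
R_vermiculite fill = L/(kA) = 0.12/(0.0617×14.8) = 0.1314 K/W
R_common brick = L/(kA) = 0.105/(0.897×14.8) = 0.007909 K/W
R_outer film = 1/(h_o·A) = 1/(21.5×14.8) = 0.003143 K/W
R_total = 0.1455 K/W
Q = ΔT / R_total = 113 / 0.1455

Q ≈ 776 W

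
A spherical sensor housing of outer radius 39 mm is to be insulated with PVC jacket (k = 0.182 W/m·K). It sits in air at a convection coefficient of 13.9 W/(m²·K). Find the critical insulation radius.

For a sphere r_cr = 2k/h = 2×0.182/13.9
r_cr = 26.2 mm; since the bare radius (39 mm) is above r_cr, any added insulation will reduce heat loss.

r_cr ≈ 26.2 mm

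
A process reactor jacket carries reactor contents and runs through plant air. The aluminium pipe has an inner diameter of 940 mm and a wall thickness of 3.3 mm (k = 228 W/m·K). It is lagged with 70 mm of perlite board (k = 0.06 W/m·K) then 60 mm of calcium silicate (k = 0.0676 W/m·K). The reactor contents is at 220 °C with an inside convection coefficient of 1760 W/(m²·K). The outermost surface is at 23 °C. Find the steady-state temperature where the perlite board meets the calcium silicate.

Radial resistances (cylindrical: R_cond = ln(r_o/r_i)/(2πkL), R_conv = 1/(h·2πrL)):
R_inner film = 1/(h_i·2πr₁L) = 1/(1760×2π×0.47×1) = 1.924×10^-4 K/W
R_aluminium pipe wall = ln(473.3/470)/(2π×228×1) = 4.884×10^-6 K/W
R_perlite board = ln(543.3/473.3)/(2π×0.06×1) = 0.3659 K/W
R_calcium silicate = ln(603.3/543.3)/(2π×0.0676×1) = 0.2466 K/W
R_total = 0.6127 K/W
Q = ΔT/R_total = 197/0.6127
Q = 322 W/m
T_interface = T_inner − Q·ΣR(inner→interface) = 220 − 322×0.3661

T ≈ 102 °C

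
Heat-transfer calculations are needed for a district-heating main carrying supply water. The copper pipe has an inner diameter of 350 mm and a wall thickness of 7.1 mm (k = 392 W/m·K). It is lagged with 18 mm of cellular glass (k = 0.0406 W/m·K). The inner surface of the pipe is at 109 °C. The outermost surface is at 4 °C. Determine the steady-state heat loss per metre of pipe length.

Treating each annulus and film as a series resistance:
R_copper pipe wall = ln(182.1/175)/(2π×392×1) = 1.615×10^-5 K/W
R_cellular glass = ln(200.1/182.1)/(2π×0.0406×1) = 0.3695 K/W
R_total = 0.3695 K/W
Q = ΔT/R_total = 105/0.3695

q′ ≈ 284 W/m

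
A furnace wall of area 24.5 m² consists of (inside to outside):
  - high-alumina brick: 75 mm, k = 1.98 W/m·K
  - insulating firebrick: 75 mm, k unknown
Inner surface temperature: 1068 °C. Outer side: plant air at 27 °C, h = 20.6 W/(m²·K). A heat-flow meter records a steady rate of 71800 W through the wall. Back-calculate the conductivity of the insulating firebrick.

Model the wall as resistances in series:
R_high-alumina brick = L/(kA) = 0.075/(1.98×24.5) = 0.001546 K/W
R_outer film = 1/(h_o·A) = 1/(20.6×24.5) = 0.001981 K/W
Sum of known resistances R_other = 0.003527 K/W
Total R = ΔT/Q = 1041/71800 = 0.0145 K/W
R_insulating firebrick = R_total − R_other = 0.01097 K/W
k = L/(R·A) = 0.075/(0.01097×24.5)

k ≈ 0.279 W/(m·K)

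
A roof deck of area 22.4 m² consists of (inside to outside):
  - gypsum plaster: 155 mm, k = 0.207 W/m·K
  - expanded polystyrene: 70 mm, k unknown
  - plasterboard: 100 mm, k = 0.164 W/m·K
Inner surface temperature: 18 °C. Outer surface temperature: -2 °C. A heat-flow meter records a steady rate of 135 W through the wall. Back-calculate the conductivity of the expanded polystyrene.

Thermal resistances in series:
R_gypsum plaster = L/(kA) = 0.155/(0.207×22.4) = 0.03343 K/W
R_plasterboard = L/(kA) = 0.1/(0.164×22.4) = 0.02722 K/W
Sum of known resistances R_other = 0.06065 K/W
Total R = ΔT/Q = 20/135 = 0.1481 K/W
R_expanded polystyrene = R_total − R_other = 0.0875 K/W
k = L/(R·A) = 0.07/(0.0875×22.4)

k ≈ 0.0357 W/(m·K)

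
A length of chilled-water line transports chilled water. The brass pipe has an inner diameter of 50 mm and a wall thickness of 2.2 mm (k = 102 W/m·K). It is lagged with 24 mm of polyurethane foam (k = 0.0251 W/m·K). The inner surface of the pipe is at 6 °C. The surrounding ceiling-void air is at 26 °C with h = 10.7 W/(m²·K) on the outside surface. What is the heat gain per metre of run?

q′ ≈ 4.65 W/m

Cylindrical conduction, so R = ln(r₂/r₁)/(2πkL) per layer, in series:
R_brass pipe wall = ln(27.2/25)/(2π×102×1) = 1.316×10^-4 K/W
R_polyurethane foam = ln(51.2/27.2)/(2π×0.0251×1) = 4.011 K/W
R_outer film = 1/(h_o·2πr_oL) = 1/(10.7×2π×0.0512×1) = 0.2905 K/W
R_total = 4.301 K/W
Q = ΔT/R_total = 20/4.301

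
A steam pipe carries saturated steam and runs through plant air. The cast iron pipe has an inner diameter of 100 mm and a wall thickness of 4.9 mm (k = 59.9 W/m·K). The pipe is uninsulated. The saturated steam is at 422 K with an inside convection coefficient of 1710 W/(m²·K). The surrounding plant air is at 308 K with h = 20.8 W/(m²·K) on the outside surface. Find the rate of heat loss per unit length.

Radial resistances (cylindrical: R_cond = ln(r_o/r_i)/(2πkL), R_conv = 1/(h·2πrL)):
R_inner film = 1/(h_i·2πr₁L) = 1/(1710×2π×0.05×1) = 0.001861 K/W
R_cast iron pipe wall = ln(54.9/50)/(2π×59.9×1) = 2.484×10^-4 K/W
R_outer film = 1/(h_o·2πr_oL) = 1/(20.8×2π×0.0549×1) = 0.1394 K/W
R_total = 0.1415 K/W
Q = ΔT/R_total = 114/0.1415

q′ ≈ 806 W/m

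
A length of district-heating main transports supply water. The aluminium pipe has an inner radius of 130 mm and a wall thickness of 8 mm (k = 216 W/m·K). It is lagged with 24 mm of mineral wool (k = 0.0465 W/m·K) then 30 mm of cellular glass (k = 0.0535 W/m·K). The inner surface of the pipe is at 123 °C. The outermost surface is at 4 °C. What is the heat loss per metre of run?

Treating each annulus and film as a series resistance:
R_aluminium pipe wall = ln(138/130)/(2π×216×1) = 4.4×10^-5 K/W
R_mineral wool = ln(162/138)/(2π×0.0465×1) = 0.5488 K/W
R_cellular glass = ln(192/162)/(2π×0.0535×1) = 0.5054 K/W
R_total = 1.054 K/W
Q = ΔT/R_total = 119/1.054

q′ ≈ 113 W/m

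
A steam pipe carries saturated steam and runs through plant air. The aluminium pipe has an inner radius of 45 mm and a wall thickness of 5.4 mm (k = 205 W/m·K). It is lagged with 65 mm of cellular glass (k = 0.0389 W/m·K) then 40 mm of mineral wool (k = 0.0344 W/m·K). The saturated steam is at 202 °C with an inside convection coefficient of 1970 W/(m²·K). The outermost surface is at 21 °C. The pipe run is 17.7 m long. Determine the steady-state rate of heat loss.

Cylindrical conduction, so R = ln(r₂/r₁)/(2πkL) per layer, in series:
R_inner film = 1/(h_i·2πr₁L) = 1/(1970×2π×0.045×17.7) = 1.014×10^-4 K/W
R_aluminium pipe wall = ln(50.4/45)/(2π×205×17.7) = 4.971×10^-6 K/W
R_cellular glass = ln(115.4/50.4)/(2π×0.0389×17.7) = 0.1915 K/W
R_mineral wool = ln(155.4/115.4)/(2π×0.0344×17.7) = 0.07779 K/W
R_total = 0.2694 K/W
Q = ΔT/R_total = 181/0.2694

Q ≈ 672 W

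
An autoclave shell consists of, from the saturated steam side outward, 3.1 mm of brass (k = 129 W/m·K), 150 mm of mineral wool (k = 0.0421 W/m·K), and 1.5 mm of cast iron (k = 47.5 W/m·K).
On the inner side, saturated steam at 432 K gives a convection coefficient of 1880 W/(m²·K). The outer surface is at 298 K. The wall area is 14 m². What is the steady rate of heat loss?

Thermal resistances in series:
R_inner film = 1/(h_i·A) = 1/(1880×14) = 3.799×10^-5 K/W
R_brass = L/(kA) = 0.0031/(129×14) = 1.717×10^-6 K/W
R_mineral wool = L/(kA) = 0.15/(0.0421×14) = 0.2545 K/W
R_cast iron = L/(kA) = 0.0015/(47.5×14) = 2.256×10^-6 K/W
R_total = 0.2545 K/W
Q = ΔT / R_total = 134 / 0.2545

Q ≈ 526 W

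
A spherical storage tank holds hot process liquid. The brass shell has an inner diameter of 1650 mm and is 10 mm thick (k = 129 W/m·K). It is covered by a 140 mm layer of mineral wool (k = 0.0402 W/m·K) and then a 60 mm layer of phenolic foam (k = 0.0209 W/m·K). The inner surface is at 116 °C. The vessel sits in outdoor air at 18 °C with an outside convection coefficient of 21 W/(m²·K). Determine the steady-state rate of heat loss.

For a spherical shell R = (1/r₁ − 1/r₂)/(4πk); film R = 1/(h·4πr²). In series:
R_brass shell = (1/0.825 − 1/0.835)/(4π×129) = 8.955×10^-6 K/W
R_mineral wool = (1/0.835 − 1/0.975)/(4π×0.0402) = 0.3404 K/W
R_phenolic foam = (1/0.975 − 1/1.035)/(4π×0.0209) = 0.2264 K/W
R_outer film = 1/(h·4πr_o²) = 1/(21×4π×1.035²) = 0.003537 K/W
R_total = 0.5703 K/W
Q = ΔT/R_total = 98/0.5703

Q ≈ 172 W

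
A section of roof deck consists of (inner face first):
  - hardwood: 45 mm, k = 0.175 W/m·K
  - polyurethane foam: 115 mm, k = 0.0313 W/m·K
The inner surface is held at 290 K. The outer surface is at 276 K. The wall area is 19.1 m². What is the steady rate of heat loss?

Model the wall as resistances in series:
R_hardwood = L/(kA) = 0.045/(0.175×19.1) = 0.01346 K/W
R_polyurethane foam = L/(kA) = 0.115/(0.0313×19.1) = 0.1924 K/W
R_total = 0.2058 K/W
Q = ΔT / R_total = 14 / 0.2058

Q ≈ 68 W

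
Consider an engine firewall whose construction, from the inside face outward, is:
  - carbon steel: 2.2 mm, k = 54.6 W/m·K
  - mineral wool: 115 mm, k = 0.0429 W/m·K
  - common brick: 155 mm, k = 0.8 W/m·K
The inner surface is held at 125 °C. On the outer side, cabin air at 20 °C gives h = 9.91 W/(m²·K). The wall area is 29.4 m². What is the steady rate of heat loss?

Q ≈ 1040 W

Thermal resistances in series:
R_carbon steel = L/(kA) = 0.0022/(54.6×29.4) = 1.371×10^-6 K/W
R_mineral wool = L/(kA) = 0.115/(0.0429×29.4) = 0.09118 K/W
R_common brick = L/(kA) = 0.155/(0.8×29.4) = 0.00659 K/W
R_outer film = 1/(h_o·A) = 1/(9.91×29.4) = 0.003432 K/W
R_total = 0.1012 K/W
Q = ΔT / R_total = 105 / 0.1012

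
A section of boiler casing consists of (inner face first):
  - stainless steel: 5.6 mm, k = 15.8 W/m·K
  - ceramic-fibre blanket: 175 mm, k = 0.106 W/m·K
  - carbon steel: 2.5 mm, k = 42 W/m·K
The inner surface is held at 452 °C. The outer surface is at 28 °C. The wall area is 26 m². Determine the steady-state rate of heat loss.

Q ≈ 6680 W

Model the wall as resistances in series:
R_stainless steel = L/(kA) = 0.0056/(15.8×26) = 1.363×10^-5 K/W
R_ceramic-fibre blanket = L/(kA) = 0.175/(0.106×26) = 0.0635 K/W
R_carbon steel = L/(kA) = 0.0025/(42×26) = 2.289×10^-6 K/W
R_total = 0.06351 K/W
Q = ΔT / R_total = 424 / 0.06351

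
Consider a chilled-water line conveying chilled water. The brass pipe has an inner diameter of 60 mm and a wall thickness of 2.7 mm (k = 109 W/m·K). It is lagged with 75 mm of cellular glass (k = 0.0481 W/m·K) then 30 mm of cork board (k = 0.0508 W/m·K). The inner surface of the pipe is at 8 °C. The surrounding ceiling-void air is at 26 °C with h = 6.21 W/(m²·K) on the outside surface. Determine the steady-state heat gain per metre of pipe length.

q′ ≈ 3.67 W/m

Per-layer cylindrical resistances, series-summed:
R_brass pipe wall = ln(32.7/30)/(2π×109×1) = 1.258×10^-4 K/W
R_cellular glass = ln(107.7/32.7)/(2π×0.0481×1) = 3.944 K/W
R_cork board = ln(137.7/107.7)/(2π×0.0508×1) = 0.7699 K/W
R_outer film = 1/(h_o·2πr_oL) = 1/(6.21×2π×0.1377×1) = 0.1861 K/W
R_total = 4.9 K/W
Q = ΔT/R_total = 18/4.9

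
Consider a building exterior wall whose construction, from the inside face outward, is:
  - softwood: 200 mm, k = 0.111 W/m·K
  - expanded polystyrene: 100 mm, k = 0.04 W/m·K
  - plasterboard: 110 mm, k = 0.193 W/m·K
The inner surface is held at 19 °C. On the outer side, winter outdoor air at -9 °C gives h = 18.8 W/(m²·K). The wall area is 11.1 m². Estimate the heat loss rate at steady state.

Series thermal resistances:
R_softwood = L/(kA) = 0.2/(0.111×11.1) = 0.1623 K/W
R_expanded polystyrene = L/(kA) = 0.1/(0.04×11.1) = 0.2252 K/W
R_plasterboard = L/(kA) = 0.11/(0.193×11.1) = 0.05135 K/W
R_outer film = 1/(h_o·A) = 1/(18.8×11.1) = 0.004792 K/W
R_total = 0.4437 K/W
Q = ΔT / R_total = 28 / 0.4437

Q ≈ 63.1 W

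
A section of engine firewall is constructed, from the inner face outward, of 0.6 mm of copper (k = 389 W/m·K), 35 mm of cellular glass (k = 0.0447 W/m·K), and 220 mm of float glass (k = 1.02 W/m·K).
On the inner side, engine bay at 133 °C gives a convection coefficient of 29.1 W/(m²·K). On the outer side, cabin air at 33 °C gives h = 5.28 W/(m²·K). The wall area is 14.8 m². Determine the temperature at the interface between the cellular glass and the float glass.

T ≈ 66.1 °C

Series thermal resistances:
R_inner film = 1/(h_i·A) = 1/(29.1×14.8) = 0.002322 K/W
R_copper = L/(kA) = 0.0006/(389×14.8) = 1.042×10^-7 K/W
R_cellular glass = L/(kA) = 0.035/(0.0447×14.8) = 0.05291 K/W
R_float glass = L/(kA) = 0.22/(1.02×14.8) = 0.01457 K/W
R_outer film = 1/(h_o·A) = 1/(5.28×14.8) = 0.0128 K/W
R_total = 0.0826 K/W;  Q = ΔT/R_total = 100/0.0826 = 1211 W
T_interface = T_inner − Q·ΣR(inner→interface) = 133 − 1210×0.05523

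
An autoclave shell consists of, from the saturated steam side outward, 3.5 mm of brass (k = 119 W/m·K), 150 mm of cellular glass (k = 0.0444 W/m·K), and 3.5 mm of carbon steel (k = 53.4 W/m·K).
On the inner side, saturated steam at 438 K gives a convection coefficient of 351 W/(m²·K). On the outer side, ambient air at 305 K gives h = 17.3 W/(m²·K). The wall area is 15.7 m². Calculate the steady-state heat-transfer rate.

Q ≈ 607 W

Using the resistance-network approach (series):
R_inner film = 1/(h_i·A) = 1/(351×15.7) = 1.815×10^-4 K/W
R_brass = L/(kA) = 0.0035/(119×15.7) = 1.873×10^-6 K/W
R_cellular glass = L/(kA) = 0.15/(0.0444×15.7) = 0.2152 K/W
R_carbon steel = L/(kA) = 0.0035/(53.4×15.7) = 4.175×10^-6 K/W
R_outer film = 1/(h_o·A) = 1/(17.3×15.7) = 0.003682 K/W
R_total = 0.2191 K/W
Q = ΔT / R_total = 133 / 0.2191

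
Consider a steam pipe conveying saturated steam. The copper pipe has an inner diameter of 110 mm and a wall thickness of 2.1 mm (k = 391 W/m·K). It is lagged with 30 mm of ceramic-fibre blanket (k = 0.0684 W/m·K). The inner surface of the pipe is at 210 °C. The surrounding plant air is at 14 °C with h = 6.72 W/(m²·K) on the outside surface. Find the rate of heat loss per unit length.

Radial resistances (cylindrical: R_cond = ln(r_o/r_i)/(2πkL), R_conv = 1/(h·2πrL)):
R_copper pipe wall = ln(57.1/55)/(2π×391×1) = 1.525×10^-5 K/W
R_ceramic-fibre blanket = ln(87.1/57.1)/(2π×0.0684×1) = 0.9825 K/W
R_outer film = 1/(h_o·2πr_oL) = 1/(6.72×2π×0.0871×1) = 0.2719 K/W
R_total = 1.254 K/W
Q = ΔT/R_total = 196/1.254

q′ ≈ 156 W/m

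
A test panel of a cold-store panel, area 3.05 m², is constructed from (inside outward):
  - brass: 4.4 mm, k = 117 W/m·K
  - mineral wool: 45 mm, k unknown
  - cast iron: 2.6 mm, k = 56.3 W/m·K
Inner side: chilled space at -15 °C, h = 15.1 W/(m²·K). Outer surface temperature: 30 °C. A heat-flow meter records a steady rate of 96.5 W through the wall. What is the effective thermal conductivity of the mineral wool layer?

k ≈ 0.0332 W/(m·K)

Using the resistance-network approach (series):
R_inner film = 1/(h_i·A) = 1/(15.1×3.05) = 0.02171 K/W
R_brass = L/(kA) = 0.0044/(117×3.05) = 1.233×10^-5 K/W
R_cast iron = L/(kA) = 0.0026/(56.3×3.05) = 1.514×10^-5 K/W
Sum of known resistances R_other = 0.02174 K/W
Total R = ΔT/Q = 45/96.5 = 0.4663 K/W
R_mineral wool = R_total − R_other = 0.4446 K/W
k = L/(R·A) = 0.045/(0.4446×3.05)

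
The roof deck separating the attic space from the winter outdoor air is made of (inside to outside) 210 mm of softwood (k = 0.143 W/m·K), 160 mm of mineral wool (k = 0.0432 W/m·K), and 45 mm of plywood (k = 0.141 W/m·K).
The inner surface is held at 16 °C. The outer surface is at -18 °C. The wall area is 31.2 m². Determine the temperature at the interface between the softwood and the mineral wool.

T ≈ 6.91 °C

Thermal resistances in series:
R_softwood = L/(kA) = 0.21/(0.143×31.2) = 0.04707 K/W
R_mineral wool = L/(kA) = 0.16/(0.0432×31.2) = 0.1187 K/W
R_plywood = L/(kA) = 0.045/(0.141×31.2) = 0.01023 K/W
R_total = 0.176 K/W;  Q = ΔT/R_total = 34/0.176 = 193.2 W
T_interface = T_inner − Q·ΣR(inner→interface) = 16 − 193×0.04707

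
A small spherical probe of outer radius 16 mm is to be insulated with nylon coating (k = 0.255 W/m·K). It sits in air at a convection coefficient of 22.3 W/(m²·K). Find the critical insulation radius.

r_cr ≈ 22.9 mm

For a sphere r_cr = 2k/h = 2×0.255/22.3
r_cr = 22.9 mm; since the bare radius (16 mm) is below r_cr, adding a thin layer of insulation will *increase* heat loss.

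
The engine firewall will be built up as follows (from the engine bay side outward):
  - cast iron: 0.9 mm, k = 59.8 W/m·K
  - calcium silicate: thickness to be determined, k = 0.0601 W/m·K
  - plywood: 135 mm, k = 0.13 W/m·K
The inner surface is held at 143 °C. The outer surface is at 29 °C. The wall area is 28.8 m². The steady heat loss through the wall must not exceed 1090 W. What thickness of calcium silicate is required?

L ≈ 119 mm

Series thermal resistances:
R_cast iron = L/(kA) = 0.0009/(59.8×28.8) = 5.226×10^-7 K/W
R_plywood = L/(kA) = 0.135/(0.13×28.8) = 0.03606 K/W
Sum of the known resistances R_other = 0.03606 K/W
Required total resistance R_tot = ΔT/Q_allow = 114/1090 = 0.1046 K/W
R_calcium silicate = R_tot − R_other = 0.06853 K/W
L = R·k·A = 0.06853×0.0601×28.8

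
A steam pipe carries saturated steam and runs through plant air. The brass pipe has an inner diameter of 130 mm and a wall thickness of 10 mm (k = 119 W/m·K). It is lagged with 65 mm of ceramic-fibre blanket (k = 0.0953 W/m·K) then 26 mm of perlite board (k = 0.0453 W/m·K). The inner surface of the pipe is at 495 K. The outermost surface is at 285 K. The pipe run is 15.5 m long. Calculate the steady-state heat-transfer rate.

Cylindrical conduction, so R = ln(r₂/r₁)/(2πkL) per layer, in series:
R_brass pipe wall = ln(75/65)/(2π×119×15.5) = 1.235×10^-5 K/W
R_ceramic-fibre blanket = ln(140/75)/(2π×0.0953×15.5) = 0.06725 K/W
R_perlite board = ln(166/140)/(2π×0.0453×15.5) = 0.03861 K/W
R_total = 0.1059 K/W
Q = ΔT/R_total = 210/0.1059

Q ≈ 1980 W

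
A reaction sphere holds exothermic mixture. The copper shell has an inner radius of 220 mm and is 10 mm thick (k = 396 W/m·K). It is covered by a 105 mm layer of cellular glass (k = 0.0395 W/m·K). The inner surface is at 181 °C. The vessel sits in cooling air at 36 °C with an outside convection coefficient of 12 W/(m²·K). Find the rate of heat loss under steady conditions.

Spherical conduction: R = (1/r_in − 1/r_out)/(4πk) per layer; series-sum.
R_copper shell = (1/0.22 − 1/0.23)/(4π×396) = 3.971×10^-5 K/W
R_cellular glass = (1/0.23 − 1/0.335)/(4π×0.0395) = 2.745 K/W
R_outer film = 1/(h·4πr_o²) = 1/(12×4π×0.335²) = 0.05909 K/W
R_total = 2.805 K/W
Q = ΔT/R_total = 145/2.805

Q ≈ 51.7 W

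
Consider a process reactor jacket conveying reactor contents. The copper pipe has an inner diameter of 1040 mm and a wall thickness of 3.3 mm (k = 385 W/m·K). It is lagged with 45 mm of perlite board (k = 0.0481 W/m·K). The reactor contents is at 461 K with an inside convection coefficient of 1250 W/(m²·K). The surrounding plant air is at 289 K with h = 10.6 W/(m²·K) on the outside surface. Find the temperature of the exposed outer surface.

Radial resistances (cylindrical: R_cond = ln(r_o/r_i)/(2πkL), R_conv = 1/(h·2πrL)):
R_inner film = 1/(h_i·2πr₁L) = 1/(1250×2π×0.52×1) = 2.449×10^-4 K/W
R_copper pipe wall = ln(523.3/520)/(2π×385×1) = 2.615×10^-6 K/W
R_perlite board = ln(568.3/523.3)/(2π×0.0481×1) = 0.273 K/W
R_outer film = 1/(h_o·2πr_oL) = 1/(10.6×2π×0.5683×1) = 0.02642 K/W
R_total = 0.2996 K/W
Q = ΔT/R_total = 172/0.2996
Q = 574 W/m
T_interface = T_inner − Q·ΣR(inner→interface) = 461 − 574×0.2732

T ≈ 304 K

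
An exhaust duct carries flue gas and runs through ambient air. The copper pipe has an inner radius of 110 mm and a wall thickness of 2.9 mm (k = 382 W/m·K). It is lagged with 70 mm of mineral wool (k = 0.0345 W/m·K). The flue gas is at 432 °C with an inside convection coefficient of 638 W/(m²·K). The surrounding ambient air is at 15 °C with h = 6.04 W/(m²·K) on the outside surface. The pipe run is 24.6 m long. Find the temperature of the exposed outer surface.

Per-layer cylindrical resistances, series-summed:
R_inner film = 1/(h_i·2πr₁L) = 1/(638×2π×0.11×24.6) = 9.219×10^-5 K/W
R_copper pipe wall = ln(112.9/110)/(2π×382×24.6) = 4.407×10^-7 K/W
R_mineral wool = ln(182.9/112.9)/(2π×0.0345×24.6) = 0.09047 K/W
R_outer film = 1/(h_o·2πr_oL) = 1/(6.04×2π×0.1829×24.6) = 0.005856 K/W
R_total = 0.09642 K/W
Q = ΔT/R_total = 417/0.09642
Q = 4320 W
T_interface = T_inner − Q·ΣR(inner→interface) = 432 − 4320×0.09056

T ≈ 40.3 °C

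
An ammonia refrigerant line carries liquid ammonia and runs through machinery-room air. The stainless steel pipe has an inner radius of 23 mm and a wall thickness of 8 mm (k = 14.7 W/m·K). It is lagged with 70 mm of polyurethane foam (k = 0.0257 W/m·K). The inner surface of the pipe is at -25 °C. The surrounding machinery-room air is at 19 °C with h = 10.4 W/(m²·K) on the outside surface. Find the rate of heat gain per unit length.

q′ ≈ 5.89 W/m

Per-layer cylindrical resistances, series-summed:
R_stainless steel pipe wall = ln(31/23)/(2π×14.7×1) = 0.003232 K/W
R_polyurethane foam = ln(101/31)/(2π×0.0257×1) = 7.315 K/W
R_outer film = 1/(h_o·2πr_oL) = 1/(10.4×2π×0.101×1) = 0.1515 K/W
R_total = 7.469 K/W
Q = ΔT/R_total = 44/7.469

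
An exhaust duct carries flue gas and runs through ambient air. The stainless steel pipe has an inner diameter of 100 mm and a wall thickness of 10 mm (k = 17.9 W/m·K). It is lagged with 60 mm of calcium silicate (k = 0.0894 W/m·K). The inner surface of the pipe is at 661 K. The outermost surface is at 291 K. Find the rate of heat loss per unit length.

Treating each annulus and film as a series resistance:
R_stainless steel pipe wall = ln(60/50)/(2π×17.9×1) = 0.001621 K/W
R_calcium silicate = ln(120/60)/(2π×0.0894×1) = 1.234 K/W
R_total = 1.236 K/W
Q = ΔT/R_total = 370/1.236

q′ ≈ 299 W/m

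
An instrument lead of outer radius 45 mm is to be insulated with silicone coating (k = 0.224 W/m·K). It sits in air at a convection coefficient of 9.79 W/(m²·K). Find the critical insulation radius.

For a cylinder r_cr = k/h = 0.224/9.79
r_cr = 22.9 mm; since the bare radius (45 mm) is above r_cr, any added insulation will reduce heat loss.

r_cr ≈ 22.9 mm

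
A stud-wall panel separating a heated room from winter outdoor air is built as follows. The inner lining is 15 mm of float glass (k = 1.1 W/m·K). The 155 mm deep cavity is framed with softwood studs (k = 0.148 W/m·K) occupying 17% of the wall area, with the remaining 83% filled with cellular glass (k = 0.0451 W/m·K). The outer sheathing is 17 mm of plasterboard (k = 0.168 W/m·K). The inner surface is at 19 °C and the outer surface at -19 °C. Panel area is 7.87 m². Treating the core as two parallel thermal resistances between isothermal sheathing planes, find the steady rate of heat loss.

Sheathing layers in series; stud and cavity paths in parallel between them.
R_inner = 0.015/(1.1×7.87) = 0.001733 K/W
R_stud  = 0.155/(0.148×0.17×7.87) = 0.7828 K/W
R_cav   = 0.155/(0.0451×0.83×7.87) = 0.5261 K/W
1/R_core = 1/R_stud + 1/R_cav → R_core = 0.3147 K/W
R_outer = 0.017/(0.168×7.87) = 0.01286 K/W
R_total = 0.3292 K/W
Q = ΔT/R_total = 38/0.3292

Q ≈ 115 W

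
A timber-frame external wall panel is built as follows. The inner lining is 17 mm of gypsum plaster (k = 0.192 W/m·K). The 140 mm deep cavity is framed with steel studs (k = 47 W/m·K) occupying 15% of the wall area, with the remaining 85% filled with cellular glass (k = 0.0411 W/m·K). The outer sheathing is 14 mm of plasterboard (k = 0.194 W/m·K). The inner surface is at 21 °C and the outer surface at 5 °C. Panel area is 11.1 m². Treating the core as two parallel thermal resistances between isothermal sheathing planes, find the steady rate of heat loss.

Q ≈ 984 W

Sheathing layers in series; stud and cavity paths in parallel between them.
R_inner = 0.017/(0.192×11.1) = 0.007977 K/W
R_stud  = 0.14/(47×0.15×11.1) = 0.001789 K/W
R_cav   = 0.14/(0.0411×0.85×11.1) = 0.361 K/W
1/R_core = 1/R_stud + 1/R_cav → R_core = 0.00178 K/W
R_outer = 0.014/(0.194×11.1) = 0.006501 K/W
R_total = 0.01626 K/W
Q = ΔT/R_total = 16/0.01626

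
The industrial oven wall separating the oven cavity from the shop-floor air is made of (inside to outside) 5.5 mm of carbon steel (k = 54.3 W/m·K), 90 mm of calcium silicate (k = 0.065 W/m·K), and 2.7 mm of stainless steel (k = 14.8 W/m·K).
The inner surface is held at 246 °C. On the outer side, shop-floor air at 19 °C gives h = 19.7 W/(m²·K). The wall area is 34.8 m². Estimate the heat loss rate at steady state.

Q ≈ 5500 W

Model the wall as resistances in series:
R_carbon steel = L/(kA) = 0.0055/(54.3×34.8) = 2.911×10^-6 K/W
R_calcium silicate = L/(kA) = 0.09/(0.065×34.8) = 0.03979 K/W
R_stainless steel = L/(kA) = 0.0027/(14.8×34.8) = 5.242×10^-6 K/W
R_outer film = 1/(h_o·A) = 1/(19.7×34.8) = 0.001459 K/W
R_total = 0.04125 K/W
Q = ΔT / R_total = 227 / 0.04125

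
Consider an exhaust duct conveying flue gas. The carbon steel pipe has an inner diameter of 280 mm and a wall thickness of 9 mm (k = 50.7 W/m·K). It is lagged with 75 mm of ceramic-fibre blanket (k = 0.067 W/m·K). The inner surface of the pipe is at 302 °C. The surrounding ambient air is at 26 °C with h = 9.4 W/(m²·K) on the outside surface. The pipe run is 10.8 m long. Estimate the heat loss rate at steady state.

Cylindrical conduction, so R = ln(r₂/r₁)/(2πkL) per layer, in series:
R_carbon steel pipe wall = ln(149/140)/(2π×50.7×10.8) = 1.811×10^-5 K/W
R_ceramic-fibre blanket = ln(224/149)/(2π×0.067×10.8) = 0.08967 K/W
R_outer film = 1/(h_o·2πr_oL) = 1/(9.4×2π×0.224×10.8) = 0.006999 K/W
R_total = 0.09669 K/W
Q = ΔT/R_total = 276/0.09669

Q ≈ 2850 W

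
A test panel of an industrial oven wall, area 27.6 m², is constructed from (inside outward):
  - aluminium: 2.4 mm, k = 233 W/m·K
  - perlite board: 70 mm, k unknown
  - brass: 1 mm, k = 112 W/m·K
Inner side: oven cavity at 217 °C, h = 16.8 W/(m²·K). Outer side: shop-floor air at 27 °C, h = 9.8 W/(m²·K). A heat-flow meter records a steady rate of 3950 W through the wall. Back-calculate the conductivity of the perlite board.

Series thermal resistances:
R_inner film = 1/(h_i·A) = 1/(16.8×27.6) = 0.002157 K/W
R_aluminium = L/(kA) = 0.0024/(233×27.6) = 3.732×10^-7 K/W
R_brass = L/(kA) = 0.001/(112×27.6) = 3.235×10^-7 K/W
R_outer film = 1/(h_o·A) = 1/(9.8×27.6) = 0.003697 K/W
Sum of known resistances R_other = 0.005854 K/W
Total R = ΔT/Q = 190/3950 = 0.0481 K/W
R_perlite board = R_total − R_other = 0.04225 K/W
k = L/(R·A) = 0.07/(0.04225×27.6)

k ≈ 0.06 W/(m·K)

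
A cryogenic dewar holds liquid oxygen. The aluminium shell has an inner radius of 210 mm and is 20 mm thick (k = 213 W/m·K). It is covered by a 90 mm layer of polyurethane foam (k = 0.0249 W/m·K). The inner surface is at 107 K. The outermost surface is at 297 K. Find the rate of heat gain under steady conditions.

For a spherical shell R = (1/r₁ − 1/r₂)/(4πk); film R = 1/(h·4πr²). In series:
R_aluminium shell = (1/0.21 − 1/0.23)/(4π×213) = 1.547×10^-4 K/W
R_polyurethane foam = (1/0.23 − 1/0.32)/(4π×0.0249) = 3.908 K/W
R_total = 3.908 K/W
Q = ΔT/R_total = 190/3.908

Q ≈ 48.6 W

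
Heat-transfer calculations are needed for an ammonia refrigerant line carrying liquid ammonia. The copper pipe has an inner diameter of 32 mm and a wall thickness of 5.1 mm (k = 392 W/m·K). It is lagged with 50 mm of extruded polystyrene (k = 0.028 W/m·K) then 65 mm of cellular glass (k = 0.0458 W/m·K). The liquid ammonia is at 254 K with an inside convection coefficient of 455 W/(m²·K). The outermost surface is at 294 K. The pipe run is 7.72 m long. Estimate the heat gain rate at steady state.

Radial resistances (cylindrical: R_cond = ln(r_o/r_i)/(2πkL), R_conv = 1/(h·2πrL)):
R_inner film = 1/(h_i·2πr₁L) = 1/(455×2π×0.016×7.72) = 0.002832 K/W
R_copper pipe wall = ln(21.1/16)/(2π×392×7.72) = 1.455×10^-5 K/W
R_extruded polystyrene = ln(71.1/21.1)/(2π×0.028×7.72) = 0.8944 K/W
R_cellular glass = ln(136.1/71.1)/(2π×0.0458×7.72) = 0.2923 K/W
R_total = 1.19 K/W
Q = ΔT/R_total = 40/1.19

Q ≈ 33.6 W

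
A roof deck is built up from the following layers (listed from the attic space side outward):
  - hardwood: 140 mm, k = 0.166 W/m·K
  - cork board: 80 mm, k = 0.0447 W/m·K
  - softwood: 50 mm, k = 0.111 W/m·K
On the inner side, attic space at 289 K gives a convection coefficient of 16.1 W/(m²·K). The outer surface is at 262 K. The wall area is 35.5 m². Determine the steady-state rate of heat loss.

Q ≈ 305 W

Model the wall as resistances in series:
R_inner film = 1/(h_i·A) = 1/(16.1×35.5) = 0.00175 K/W
R_hardwood = L/(kA) = 0.14/(0.166×35.5) = 0.02376 K/W
R_cork board = L/(kA) = 0.08/(0.0447×35.5) = 0.05041 K/W
R_softwood = L/(kA) = 0.05/(0.111×35.5) = 0.01269 K/W
R_total = 0.08861 K/W
Q = ΔT / R_total = 27 / 0.08861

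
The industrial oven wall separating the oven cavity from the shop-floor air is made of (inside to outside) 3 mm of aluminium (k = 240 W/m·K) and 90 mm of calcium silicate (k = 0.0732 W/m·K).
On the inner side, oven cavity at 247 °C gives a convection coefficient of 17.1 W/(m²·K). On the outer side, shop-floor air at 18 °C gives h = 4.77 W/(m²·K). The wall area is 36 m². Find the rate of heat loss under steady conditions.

Using the resistance-network approach (series):
R_inner film = 1/(h_i·A) = 1/(17.1×36) = 0.001624 K/W
R_aluminium = L/(kA) = 0.003/(240×36) = 3.472×10^-7 K/W
R_calcium silicate = L/(kA) = 0.09/(0.0732×36) = 0.03415 K/W
R_outer film = 1/(h_o·A) = 1/(4.77×36) = 0.005823 K/W
R_total = 0.0416 K/W
Q = ΔT / R_total = 229 / 0.0416

Q ≈ 5500 W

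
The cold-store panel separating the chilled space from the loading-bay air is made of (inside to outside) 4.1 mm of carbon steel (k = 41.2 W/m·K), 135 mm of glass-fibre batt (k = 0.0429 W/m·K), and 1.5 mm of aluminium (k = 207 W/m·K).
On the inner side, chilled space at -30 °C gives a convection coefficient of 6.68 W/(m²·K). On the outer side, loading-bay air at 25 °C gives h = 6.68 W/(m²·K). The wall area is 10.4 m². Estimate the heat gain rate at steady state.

Q ≈ 166 W

Using the resistance-network approach (series):
R_inner film = 1/(h_i·A) = 1/(6.68×10.4) = 0.01439 K/W
R_carbon steel = L/(kA) = 0.0041/(41.2×10.4) = 9.569×10^-6 K/W
R_glass-fibre batt = L/(kA) = 0.135/(0.0429×10.4) = 0.3026 K/W
R_aluminium = L/(kA) = 0.0015/(207×10.4) = 6.968×10^-7 K/W
R_outer film = 1/(h_o·A) = 1/(6.68×10.4) = 0.01439 K/W
R_total = 0.3314 K/W
Q = ΔT / R_total = 55 / 0.3314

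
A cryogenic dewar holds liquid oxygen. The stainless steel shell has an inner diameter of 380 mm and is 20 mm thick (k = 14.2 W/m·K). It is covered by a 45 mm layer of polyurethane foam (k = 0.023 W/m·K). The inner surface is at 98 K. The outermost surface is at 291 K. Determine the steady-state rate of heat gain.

Q ≈ 66.3 W

Radial (spherical) resistances in series:
R_stainless steel shell = (1/0.19 − 1/0.21)/(4π×14.2) = 0.002809 K/W
R_polyurethane foam = (1/0.21 − 1/0.255)/(4π×0.023) = 2.907 K/W
R_total = 2.91 K/W
Q = ΔT/R_total = 193/2.91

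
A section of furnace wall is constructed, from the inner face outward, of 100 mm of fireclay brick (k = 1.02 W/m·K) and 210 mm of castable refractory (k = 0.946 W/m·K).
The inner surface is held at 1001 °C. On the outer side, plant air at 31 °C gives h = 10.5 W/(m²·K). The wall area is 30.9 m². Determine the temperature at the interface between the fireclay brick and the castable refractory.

Treating each layer as a thermal resistance in series:
R_fireclay brick = L/(kA) = 0.1/(1.02×30.9) = 0.003173 K/W
R_castable refractory = L/(kA) = 0.21/(0.946×30.9) = 0.007184 K/W
R_outer film = 1/(h_o·A) = 1/(10.5×30.9) = 0.003082 K/W
R_total = 0.01344 K/W;  Q = ΔT/R_total = 970/0.01344 = 72180 W
T_interface = T_inner − Q·ΣR(inner→interface) = 1001 − 72200×0.003173

T ≈ 772 °C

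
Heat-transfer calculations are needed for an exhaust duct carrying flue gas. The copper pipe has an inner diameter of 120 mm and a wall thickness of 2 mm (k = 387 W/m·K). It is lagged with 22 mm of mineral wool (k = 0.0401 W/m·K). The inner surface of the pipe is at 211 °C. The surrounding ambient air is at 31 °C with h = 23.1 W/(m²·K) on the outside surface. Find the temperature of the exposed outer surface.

T ≈ 42.5 °C

For a radial system each layer contributes R = ln(r_out/r_in)/(2πkL); films add R = 1/(hA).
R_copper pipe wall = ln(62/60)/(2π×387×1) = 1.348×10^-5 K/W
R_mineral wool = ln(84/62)/(2π×0.0401×1) = 1.205 K/W
R_outer film = 1/(h_o·2πr_oL) = 1/(23.1×2π×0.084×1) = 0.08202 K/W
R_total = 1.287 K/W
Q = ΔT/R_total = 180/1.287
Q = 140 W/m
T_interface = T_inner − Q·ΣR(inner→interface) = 211 − 140×1.205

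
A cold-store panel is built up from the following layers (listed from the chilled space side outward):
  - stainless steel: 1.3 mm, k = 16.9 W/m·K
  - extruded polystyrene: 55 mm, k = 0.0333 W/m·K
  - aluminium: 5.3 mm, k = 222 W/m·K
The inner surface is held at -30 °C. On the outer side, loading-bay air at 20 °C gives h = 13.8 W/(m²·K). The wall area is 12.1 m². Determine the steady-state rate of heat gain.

Q ≈ 351 W

Series thermal resistances:
R_stainless steel = L/(kA) = 0.0013/(16.9×12.1) = 6.357×10^-6 K/W
R_extruded polystyrene = L/(kA) = 0.055/(0.0333×12.1) = 0.1365 K/W
R_aluminium = L/(kA) = 0.0053/(222×12.1) = 1.973×10^-6 K/W
R_outer film = 1/(h_o·A) = 1/(13.8×12.1) = 0.005989 K/W
R_total = 0.1425 K/W
Q = ΔT / R_total = 50 / 0.1425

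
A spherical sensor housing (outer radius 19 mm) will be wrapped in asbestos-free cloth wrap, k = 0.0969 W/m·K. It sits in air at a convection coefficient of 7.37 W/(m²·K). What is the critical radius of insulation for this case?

r_cr ≈ 26.3 mm

For a sphere r_cr = 2k/h = 2×0.0969/7.37
r_cr = 26.3 mm; since the bare radius (19 mm) is below r_cr, adding a thin layer of insulation will *increase* heat loss.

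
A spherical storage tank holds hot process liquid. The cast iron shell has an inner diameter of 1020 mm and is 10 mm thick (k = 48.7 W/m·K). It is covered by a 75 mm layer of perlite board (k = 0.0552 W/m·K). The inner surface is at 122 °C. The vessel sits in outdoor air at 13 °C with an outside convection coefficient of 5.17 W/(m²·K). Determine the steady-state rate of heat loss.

Spherical conduction: R = (1/r_in − 1/r_out)/(4πk) per layer; series-sum.
R_cast iron shell = (1/0.51 − 1/0.52)/(4π×48.7) = 6.162×10^-5 K/W
R_perlite board = (1/0.52 − 1/0.595)/(4π×0.0552) = 0.3495 K/W
R_outer film = 1/(h·4πr_o²) = 1/(5.17×4π×0.595²) = 0.04348 K/W
R_total = 0.393 K/W
Q = ΔT/R_total = 109/0.393

Q ≈ 277 W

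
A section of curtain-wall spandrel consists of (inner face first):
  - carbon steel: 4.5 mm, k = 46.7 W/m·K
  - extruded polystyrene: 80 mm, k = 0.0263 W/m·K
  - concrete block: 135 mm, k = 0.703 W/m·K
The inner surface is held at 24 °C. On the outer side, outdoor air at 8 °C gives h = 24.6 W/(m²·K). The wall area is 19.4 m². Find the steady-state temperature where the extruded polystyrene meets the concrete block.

Using the resistance-network approach (series):
R_carbon steel = L/(kA) = 0.0045/(46.7×19.4) = 4.967×10^-6 K/W
R_extruded polystyrene = L/(kA) = 0.08/(0.0263×19.4) = 0.1568 K/W
R_concrete block = L/(kA) = 0.135/(0.703×19.4) = 0.009899 K/W
R_outer film = 1/(h_o·A) = 1/(24.6×19.4) = 0.002095 K/W
R_total = 0.1688 K/W;  Q = ΔT/R_total = 16/0.1688 = 94.79 W
T_interface = T_inner − Q·ΣR(inner→interface) = 24 − 94.8×0.1568

T ≈ 9.14 °C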